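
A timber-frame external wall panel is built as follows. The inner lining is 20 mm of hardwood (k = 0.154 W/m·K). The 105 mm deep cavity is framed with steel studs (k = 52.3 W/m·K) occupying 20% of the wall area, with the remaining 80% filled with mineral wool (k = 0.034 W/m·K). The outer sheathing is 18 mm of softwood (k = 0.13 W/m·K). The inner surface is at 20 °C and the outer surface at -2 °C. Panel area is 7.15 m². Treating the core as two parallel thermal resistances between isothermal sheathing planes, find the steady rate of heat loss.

Sheathing layers in series; stud and cavity paths in parallel between them.
R_inner = 0.02/(0.154×7.15) = 0.01816 K/W
R_stud  = 0.105/(52.3×0.2×7.15) = 0.001404 K/W
R_cav   = 0.105/(0.034×0.8×7.15) = 0.5399 K/W
1/R_core = 1/R_stud + 1/R_cav → R_core = 0.0014 K/W
R_outer = 0.018/(0.13×7.15) = 0.01937 K/W
R_total = 0.03893 K/W
Q = ΔT/R_total = 22/0.03893

Q ≈ 565 W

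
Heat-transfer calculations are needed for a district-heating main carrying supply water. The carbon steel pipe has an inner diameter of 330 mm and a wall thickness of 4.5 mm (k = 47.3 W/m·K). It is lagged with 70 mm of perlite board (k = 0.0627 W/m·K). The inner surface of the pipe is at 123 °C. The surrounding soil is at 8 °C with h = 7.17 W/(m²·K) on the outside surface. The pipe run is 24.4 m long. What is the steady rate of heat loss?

For a radial system each layer contributes R = ln(r_out/r_in)/(2πkL); films add R = 1/(hA).
R_carbon steel pipe wall = ln(169.5/165)/(2π×47.3×24.4) = 3.711×10^-6 K/W
R_perlite board = ln(239.5/169.5)/(2π×0.0627×24.4) = 0.03596 K/W
R_outer film = 1/(h_o·2πr_oL) = 1/(7.17×2π×0.2395×24.4) = 0.003798 K/W
R_total = 0.03977 K/W
Q = ΔT/R_total = 115/0.03977

Q ≈ 2890 W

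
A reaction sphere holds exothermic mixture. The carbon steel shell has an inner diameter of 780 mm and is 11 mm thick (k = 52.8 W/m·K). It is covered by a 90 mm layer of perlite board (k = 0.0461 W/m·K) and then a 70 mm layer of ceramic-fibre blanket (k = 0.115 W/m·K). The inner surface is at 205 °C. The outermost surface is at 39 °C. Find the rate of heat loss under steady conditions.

Radial (spherical) resistances in series:
R_carbon steel shell = (1/0.39 − 1/0.401)/(4π×52.8) = 1.06×10^-4 K/W
R_perlite board = (1/0.401 − 1/0.491)/(4π×0.0461) = 0.7891 K/W
R_ceramic-fibre blanket = (1/0.491 − 1/0.561)/(4π×0.115) = 0.1759 K/W
R_total = 0.965 K/W
Q = ΔT/R_total = 166/0.965

Q ≈ 172 W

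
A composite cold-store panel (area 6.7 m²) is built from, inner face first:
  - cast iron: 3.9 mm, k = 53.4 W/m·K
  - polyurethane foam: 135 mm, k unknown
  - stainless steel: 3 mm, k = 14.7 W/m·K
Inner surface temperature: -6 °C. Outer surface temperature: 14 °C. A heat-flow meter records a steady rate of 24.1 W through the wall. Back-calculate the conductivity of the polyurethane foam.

k ≈ 0.0243 W/(m·K)

Model the wall as resistances in series:
R_cast iron = L/(kA) = 0.0039/(53.4×6.7) = 1.09×10^-5 K/W
R_stainless steel = L/(kA) = 0.003/(14.7×6.7) = 3.046×10^-5 K/W
Sum of known resistances R_other = 4.136×10^-5 K/W
Total R = ΔT/Q = 20/24.1 = 0.8299 K/W
R_polyurethane foam = R_total − R_other = 0.8298 K/W
k = L/(R·A) = 0.135/(0.8298×6.7)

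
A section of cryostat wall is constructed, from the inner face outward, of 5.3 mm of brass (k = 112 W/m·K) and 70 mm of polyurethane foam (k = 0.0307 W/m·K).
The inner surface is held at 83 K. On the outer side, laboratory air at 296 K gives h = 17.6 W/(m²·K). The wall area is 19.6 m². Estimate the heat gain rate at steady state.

Q ≈ 1790 W

Using the resistance-network approach (series):
R_brass = L/(kA) = 0.0053/(112×19.6) = 2.414×10^-6 K/W
R_polyurethane foam = L/(kA) = 0.07/(0.0307×19.6) = 0.1163 K/W
R_outer film = 1/(h_o·A) = 1/(17.6×19.6) = 0.002899 K/W
R_total = 0.1192 K/W
Q = ΔT / R_total = 213 / 0.1192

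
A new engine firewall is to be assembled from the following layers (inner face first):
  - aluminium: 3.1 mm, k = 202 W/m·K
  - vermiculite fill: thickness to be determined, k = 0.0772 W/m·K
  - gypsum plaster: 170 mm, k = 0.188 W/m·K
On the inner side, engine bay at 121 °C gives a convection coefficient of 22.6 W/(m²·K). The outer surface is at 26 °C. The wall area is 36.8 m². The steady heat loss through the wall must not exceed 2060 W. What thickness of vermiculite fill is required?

L ≈ 57.8 mm

Series thermal resistances:
R_inner film = 1/(h_i·A) = 1/(22.6×36.8) = 0.001202 K/W
R_aluminium = L/(kA) = 0.0031/(202×36.8) = 4.17×10^-7 K/W
R_gypsum plaster = L/(kA) = 0.17/(0.188×36.8) = 0.02457 K/W
Sum of the known resistances R_other = 0.02577 K/W
Required total resistance R_tot = ΔT/Q_allow = 95/2060 = 0.04612 K/W
R_vermiculite fill = R_tot − R_other = 0.02034 K/W
L = R·k·A = 0.02034×0.0772×36.8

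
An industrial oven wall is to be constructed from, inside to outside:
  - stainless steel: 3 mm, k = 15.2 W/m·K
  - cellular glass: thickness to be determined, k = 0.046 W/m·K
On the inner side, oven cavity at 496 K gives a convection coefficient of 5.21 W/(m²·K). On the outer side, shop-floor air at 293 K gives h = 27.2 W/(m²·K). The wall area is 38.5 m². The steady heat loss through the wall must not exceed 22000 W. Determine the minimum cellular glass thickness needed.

L ≈ 5.81 mm

Using the resistance-network approach (series):
R_inner film = 1/(h_i·A) = 1/(5.21×38.5) = 0.004985 K/W
R_stainless steel = L/(kA) = 0.003/(15.2×38.5) = 5.126×10^-6 K/W
R_outer film = 1/(h_o·A) = 1/(27.2×38.5) = 9.549×10^-4 K/W
Sum of the known resistances R_other = 0.005945 K/W
Required total resistance R_tot = ΔT/Q_allow = 203/22000 = 0.009227 K/W
R_cellular glass = R_tot − R_other = 0.003282 K/W
L = R·k·A = 0.003282×0.046×38.5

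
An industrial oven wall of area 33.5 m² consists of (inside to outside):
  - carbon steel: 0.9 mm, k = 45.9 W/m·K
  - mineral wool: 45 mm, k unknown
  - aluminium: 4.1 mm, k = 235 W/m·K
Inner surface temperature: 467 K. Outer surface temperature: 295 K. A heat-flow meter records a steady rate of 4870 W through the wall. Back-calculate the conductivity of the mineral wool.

k ≈ 0.038 W/(m·K)

Series thermal resistances:
R_carbon steel = L/(kA) = 0.0009/(45.9×33.5) = 5.853×10^-7 K/W
R_aluminium = L/(kA) = 0.0041/(235×33.5) = 5.208×10^-7 K/W
Sum of known resistances R_other = 1.106×10^-6 K/W
Total R = ΔT/Q = 172/4870 = 0.03532 K/W
R_mineral wool = R_total − R_other = 0.03532 K/W
k = L/(R·A) = 0.045/(0.03532×33.5)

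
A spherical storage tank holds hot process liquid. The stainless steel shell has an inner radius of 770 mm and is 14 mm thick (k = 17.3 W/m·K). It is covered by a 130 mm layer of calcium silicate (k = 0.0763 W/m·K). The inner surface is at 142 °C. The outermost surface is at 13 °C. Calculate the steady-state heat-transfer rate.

Q ≈ 681 W

For a spherical shell R = (1/r₁ − 1/r₂)/(4πk); film R = 1/(h·4πr²). In series:
R_stainless steel shell = (1/0.77 − 1/0.784)/(4π×17.3) = 1.067×10^-4 K/W
R_calcium silicate = (1/0.784 − 1/0.914)/(4π×0.0763) = 0.1892 K/W
R_total = 0.1893 K/W
Q = ΔT/R_total = 129/0.1893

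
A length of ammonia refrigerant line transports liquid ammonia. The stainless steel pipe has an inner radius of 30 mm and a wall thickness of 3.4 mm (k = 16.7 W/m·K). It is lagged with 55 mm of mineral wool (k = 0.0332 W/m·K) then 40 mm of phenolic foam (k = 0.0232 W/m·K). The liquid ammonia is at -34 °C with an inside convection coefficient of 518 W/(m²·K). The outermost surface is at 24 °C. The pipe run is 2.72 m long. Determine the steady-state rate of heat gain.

For a radial system each layer contributes R = ln(r_out/r_in)/(2πkL); films add R = 1/(hA).
R_inner film = 1/(h_i·2πr₁L) = 1/(518×2π×0.03×2.72) = 0.003765 K/W
R_stainless steel pipe wall = ln(33.4/30)/(2π×16.7×2.72) = 3.762×10^-4 K/W
R_mineral wool = ln(88.4/33.4)/(2π×0.0332×2.72) = 1.715 K/W
R_phenolic foam = ln(128.4/88.4)/(2π×0.0232×2.72) = 0.9414 K/W
R_total = 2.661 K/W
Q = ΔT/R_total = 58/2.661

Q ≈ 21.8 W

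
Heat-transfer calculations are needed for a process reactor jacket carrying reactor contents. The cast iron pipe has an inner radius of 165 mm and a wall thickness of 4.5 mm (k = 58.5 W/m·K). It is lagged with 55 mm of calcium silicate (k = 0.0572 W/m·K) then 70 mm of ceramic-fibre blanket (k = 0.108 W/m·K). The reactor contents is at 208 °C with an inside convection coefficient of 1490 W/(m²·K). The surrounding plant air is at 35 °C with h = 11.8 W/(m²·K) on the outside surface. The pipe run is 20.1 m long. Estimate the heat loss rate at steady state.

Cylindrical conduction, so R = ln(r₂/r₁)/(2πkL) per layer, in series:
R_inner film = 1/(h_i·2πr₁L) = 1/(1490×2π×0.165×20.1) = 3.221×10^-5 K/W
R_cast iron pipe wall = ln(169.5/165)/(2π×58.5×20.1) = 3.642×10^-6 K/W
R_calcium silicate = ln(224.5/169.5)/(2π×0.0572×20.1) = 0.0389 K/W
R_ceramic-fibre blanket = ln(294.5/224.5)/(2π×0.108×20.1) = 0.0199 K/W
R_outer film = 1/(h_o·2πr_oL) = 1/(11.8×2π×0.2945×20.1) = 0.002279 K/W
R_total = 0.06111 K/W
Q = ΔT/R_total = 173/0.06111

Q ≈ 2830 W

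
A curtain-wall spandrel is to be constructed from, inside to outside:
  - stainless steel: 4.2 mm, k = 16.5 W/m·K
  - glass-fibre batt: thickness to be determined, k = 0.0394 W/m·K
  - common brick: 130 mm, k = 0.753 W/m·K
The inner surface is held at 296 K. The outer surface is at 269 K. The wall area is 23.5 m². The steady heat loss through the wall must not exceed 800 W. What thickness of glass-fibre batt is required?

Treating each layer as a thermal resistance in series:
R_stainless steel = L/(kA) = 0.0042/(16.5×23.5) = 1.083×10^-5 K/W
R_common brick = L/(kA) = 0.13/(0.753×23.5) = 0.007347 K/W
Sum of the known resistances R_other = 0.007357 K/W
Required total resistance R_tot = ΔT/Q_allow = 27/800 = 0.03375 K/W
R_glass-fibre batt = R_tot − R_other = 0.02639 K/W
L = R·k·A = 0.02639×0.0394×23.5

L ≈ 24.4 mm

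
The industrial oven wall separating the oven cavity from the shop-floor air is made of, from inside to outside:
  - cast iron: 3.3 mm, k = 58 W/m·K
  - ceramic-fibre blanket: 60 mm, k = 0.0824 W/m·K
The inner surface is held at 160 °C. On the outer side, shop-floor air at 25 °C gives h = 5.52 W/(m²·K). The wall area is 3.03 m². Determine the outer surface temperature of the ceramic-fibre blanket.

Treating each layer as a thermal resistance in series:
R_cast iron = L/(kA) = 0.0033/(58×3.03) = 1.878×10^-5 K/W
R_ceramic-fibre blanket = L/(kA) = 0.06/(0.0824×3.03) = 0.2403 K/W
R_outer film = 1/(h_o·A) = 1/(5.52×3.03) = 0.05979 K/W
R_total = 0.3001 K/W;  Q = ΔT/R_total = 135/0.3001 = 449.8 W
T_interface = T_inner − Q·ΣR(inner→interface) = 160 − 450×0.2403

T ≈ 51.9 °C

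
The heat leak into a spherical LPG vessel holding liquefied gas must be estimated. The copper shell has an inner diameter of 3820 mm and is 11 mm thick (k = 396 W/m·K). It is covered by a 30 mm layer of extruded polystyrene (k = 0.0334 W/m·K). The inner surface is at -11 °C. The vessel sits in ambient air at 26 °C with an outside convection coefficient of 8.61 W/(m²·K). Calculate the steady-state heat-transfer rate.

For a spherical shell R = (1/r₁ − 1/r₂)/(4πk); film R = 1/(h·4πr²). In series:
R_copper shell = (1/1.91 − 1/1.921)/(4π×396) = 6.025×10^-7 K/W
R_extruded polystyrene = (1/1.921 − 1/1.951)/(4π×0.0334) = 0.01907 K/W
R_outer film = 1/(h·4πr_o²) = 1/(8.61×4π×1.951²) = 0.002428 K/W
R_total = 0.0215 K/W
Q = ΔT/R_total = 37/0.0215

Q ≈ 1720 W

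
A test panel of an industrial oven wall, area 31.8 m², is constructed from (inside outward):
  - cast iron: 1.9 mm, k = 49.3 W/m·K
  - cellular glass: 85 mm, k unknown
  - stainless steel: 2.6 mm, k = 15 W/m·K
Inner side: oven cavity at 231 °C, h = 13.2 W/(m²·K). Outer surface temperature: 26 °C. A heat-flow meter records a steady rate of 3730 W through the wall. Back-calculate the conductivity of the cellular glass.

Thermal resistances in series:
R_inner film = 1/(h_i·A) = 1/(13.2×31.8) = 0.002382 K/W
R_cast iron = L/(kA) = 0.0019/(49.3×31.8) = 1.212×10^-6 K/W
R_stainless steel = L/(kA) = 0.0026/(15×31.8) = 5.451×10^-6 K/W
Sum of known resistances R_other = 0.002389 K/W
Total R = ΔT/Q = 205/3730 = 0.05496 K/W
R_cellular glass = R_total − R_other = 0.05257 K/W
k = L/(R·A) = 0.085/(0.05257×31.8)

k ≈ 0.0508 W/(m·K)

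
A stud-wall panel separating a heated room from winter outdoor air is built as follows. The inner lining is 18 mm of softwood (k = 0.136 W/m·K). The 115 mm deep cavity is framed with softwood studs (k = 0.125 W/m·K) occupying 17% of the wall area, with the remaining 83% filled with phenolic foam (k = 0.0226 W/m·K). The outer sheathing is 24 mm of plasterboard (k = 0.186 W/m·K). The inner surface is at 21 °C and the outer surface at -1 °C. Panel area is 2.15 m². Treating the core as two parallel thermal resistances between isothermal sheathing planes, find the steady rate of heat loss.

Sheathing layers in series; stud and cavity paths in parallel between them.
R_inner = 0.018/(0.136×2.15) = 0.06156 K/W
R_stud  = 0.115/(0.125×0.17×2.15) = 2.517 K/W
R_cav   = 0.115/(0.0226×0.83×2.15) = 2.851 K/W
1/R_core = 1/R_stud + 1/R_cav → R_core = 1.337 K/W
R_outer = 0.024/(0.186×2.15) = 0.06002 K/W
R_total = 1.459 K/W
Q = ΔT/R_total = 22/1.459

Q ≈ 15.1 W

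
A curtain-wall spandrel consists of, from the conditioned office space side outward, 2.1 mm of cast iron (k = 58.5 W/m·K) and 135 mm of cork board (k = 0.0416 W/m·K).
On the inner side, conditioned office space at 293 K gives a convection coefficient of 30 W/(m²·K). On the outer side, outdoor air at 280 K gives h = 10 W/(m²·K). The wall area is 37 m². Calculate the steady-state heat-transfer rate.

Treating each layer as a thermal resistance in series:
R_inner film = 1/(h_i·A) = 1/(30×37) = 9.009×10^-4 K/W
R_cast iron = L/(kA) = 0.0021/(58.5×37) = 9.702×10^-7 K/W
R_cork board = L/(kA) = 0.135/(0.0416×37) = 0.08771 K/W
R_outer film = 1/(h_o·A) = 1/(10×37) = 0.002703 K/W
R_total = 0.09131 K/W
Q = ΔT / R_total = 13 / 0.09131

Q ≈ 142 W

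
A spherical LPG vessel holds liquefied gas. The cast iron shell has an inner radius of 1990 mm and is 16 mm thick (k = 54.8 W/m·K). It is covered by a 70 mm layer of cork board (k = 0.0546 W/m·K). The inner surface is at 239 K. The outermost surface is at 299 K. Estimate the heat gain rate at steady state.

For a spherical shell R = (1/r₁ − 1/r₂)/(4πk); film R = 1/(h·4πr²). In series:
R_cast iron shell = (1/1.99 − 1/2.006)/(4π×54.8) = 5.82×10^-6 K/W
R_cork board = (1/2.006 − 1/2.076)/(4π×0.0546) = 0.0245 K/W
R_total = 0.0245 K/W
Q = ΔT/R_total = 60/0.0245

Q ≈ 2450 W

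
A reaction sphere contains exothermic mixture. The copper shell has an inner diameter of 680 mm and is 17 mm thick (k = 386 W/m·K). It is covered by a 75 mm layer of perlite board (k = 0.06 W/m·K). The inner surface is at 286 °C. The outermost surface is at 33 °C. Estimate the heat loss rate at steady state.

For a spherical shell R = (1/r₁ − 1/r₂)/(4πk); film R = 1/(h·4πr²). In series:
R_copper shell = (1/0.34 − 1/0.357)/(4π×386) = 2.887×10^-5 K/W
R_perlite board = (1/0.357 − 1/0.432)/(4π×0.06) = 0.645 K/W
R_total = 0.645 K/W
Q = ΔT/R_total = 253/0.645

Q ≈ 392 W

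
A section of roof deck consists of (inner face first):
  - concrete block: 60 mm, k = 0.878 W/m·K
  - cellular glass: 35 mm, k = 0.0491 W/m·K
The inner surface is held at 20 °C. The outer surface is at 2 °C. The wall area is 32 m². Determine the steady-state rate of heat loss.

Q ≈ 737 W

Model the wall as resistances in series:
R_concrete block = L/(kA) = 0.06/(0.878×32) = 0.002136 K/W
R_cellular glass = L/(kA) = 0.035/(0.0491×32) = 0.02228 K/W
R_total = 0.02441 K/W
Q = ΔT / R_total = 18 / 0.02441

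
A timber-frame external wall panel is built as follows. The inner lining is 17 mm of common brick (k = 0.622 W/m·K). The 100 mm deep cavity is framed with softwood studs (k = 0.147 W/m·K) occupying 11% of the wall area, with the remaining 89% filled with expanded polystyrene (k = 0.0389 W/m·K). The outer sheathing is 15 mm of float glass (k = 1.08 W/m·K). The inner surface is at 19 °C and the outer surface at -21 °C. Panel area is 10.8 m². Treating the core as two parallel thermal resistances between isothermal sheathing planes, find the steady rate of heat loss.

Sheathing layers in series; stud and cavity paths in parallel between them.
R_inner = 0.017/(0.622×10.8) = 0.002531 K/W
R_stud  = 0.1/(0.147×0.11×10.8) = 0.5726 K/W
R_cav   = 0.1/(0.0389×0.89×10.8) = 0.2674 K/W
1/R_core = 1/R_stud + 1/R_cav → R_core = 0.1823 K/W
R_outer = 0.015/(1.08×10.8) = 0.001286 K/W
R_total = 0.1861 K/W
Q = ΔT/R_total = 40/0.1861

Q ≈ 215 W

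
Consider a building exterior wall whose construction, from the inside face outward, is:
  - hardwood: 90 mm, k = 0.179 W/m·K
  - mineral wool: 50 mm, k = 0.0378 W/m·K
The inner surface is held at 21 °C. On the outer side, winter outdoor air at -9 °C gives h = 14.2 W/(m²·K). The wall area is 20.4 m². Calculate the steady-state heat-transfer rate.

Series thermal resistances:
R_hardwood = L/(kA) = 0.09/(0.179×20.4) = 0.02465 K/W
R_mineral wool = L/(kA) = 0.05/(0.0378×20.4) = 0.06484 K/W
R_outer film = 1/(h_o·A) = 1/(14.2×20.4) = 0.003452 K/W
R_total = 0.09294 K/W
Q = ΔT / R_total = 30 / 0.09294

Q ≈ 323 W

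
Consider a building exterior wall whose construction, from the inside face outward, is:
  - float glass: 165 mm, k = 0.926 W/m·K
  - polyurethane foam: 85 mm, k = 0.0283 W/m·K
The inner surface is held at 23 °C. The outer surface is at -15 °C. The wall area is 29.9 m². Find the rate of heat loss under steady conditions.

Thermal resistances in series:
R_float glass = L/(kA) = 0.165/(0.926×29.9) = 0.005959 K/W
R_polyurethane foam = L/(kA) = 0.085/(0.0283×29.9) = 0.1005 K/W
R_total = 0.1064 K/W
Q = ΔT / R_total = 38 / 0.1064

Q ≈ 357 W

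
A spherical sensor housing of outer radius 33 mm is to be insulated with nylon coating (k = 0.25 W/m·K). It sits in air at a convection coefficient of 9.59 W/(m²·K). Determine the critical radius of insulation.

For a sphere r_cr = 2k/h = 2×0.25/9.59
r_cr = 52.1 mm; since the bare radius (33 mm) is below r_cr, adding a thin layer of insulation will *increase* heat loss.

r_cr ≈ 52.1 mm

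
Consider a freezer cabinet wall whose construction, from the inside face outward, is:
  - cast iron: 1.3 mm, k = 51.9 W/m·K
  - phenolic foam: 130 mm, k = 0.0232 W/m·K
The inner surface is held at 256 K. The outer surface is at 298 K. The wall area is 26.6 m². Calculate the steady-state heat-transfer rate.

Q ≈ 199 W

Series thermal resistances:
R_cast iron = L/(kA) = 0.0013/(51.9×26.6) = 9.417×10^-7 K/W
R_phenolic foam = L/(kA) = 0.13/(0.0232×26.6) = 0.2107 K/W
R_total = 0.2107 K/W
Q = ΔT / R_total = 42 / 0.2107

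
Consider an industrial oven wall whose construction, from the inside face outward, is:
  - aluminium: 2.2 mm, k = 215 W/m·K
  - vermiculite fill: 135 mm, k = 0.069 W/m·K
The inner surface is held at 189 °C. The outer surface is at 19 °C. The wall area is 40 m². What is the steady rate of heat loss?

Treating each layer as a thermal resistance in series:
R_aluminium = L/(kA) = 0.0022/(215×40) = 2.558×10^-7 K/W
R_vermiculite fill = L/(kA) = 0.135/(0.069×40) = 0.04891 K/W
R_total = 0.04891 K/W
Q = ΔT / R_total = 170 / 0.04891

Q ≈ 3480 W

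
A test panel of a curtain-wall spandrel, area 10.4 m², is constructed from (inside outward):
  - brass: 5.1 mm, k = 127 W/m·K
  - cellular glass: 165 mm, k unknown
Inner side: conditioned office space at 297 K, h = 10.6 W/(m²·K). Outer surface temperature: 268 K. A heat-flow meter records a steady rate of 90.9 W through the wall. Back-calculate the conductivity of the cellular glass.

Series thermal resistances:
R_inner film = 1/(h_i·A) = 1/(10.6×10.4) = 0.009071 K/W
R_brass = L/(kA) = 0.0051/(127×10.4) = 3.861×10^-6 K/W
Sum of known resistances R_other = 0.009075 K/W
Total R = ΔT/Q = 29/90.9 = 0.319 K/W
R_cellular glass = R_total − R_other = 0.31 K/W
k = L/(R·A) = 0.165/(0.31×10.4)

k ≈ 0.0512 W/(m·K)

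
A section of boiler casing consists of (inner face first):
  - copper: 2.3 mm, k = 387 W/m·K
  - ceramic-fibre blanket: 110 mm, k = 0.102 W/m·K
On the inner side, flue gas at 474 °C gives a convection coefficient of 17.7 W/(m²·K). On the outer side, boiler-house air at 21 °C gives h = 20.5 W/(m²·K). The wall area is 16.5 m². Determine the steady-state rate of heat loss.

Model the wall as resistances in series:
R_inner film = 1/(h_i·A) = 1/(17.7×16.5) = 0.003424 K/W
R_copper = L/(kA) = 0.0023/(387×16.5) = 3.602×10^-7 K/W
R_ceramic-fibre blanket = L/(kA) = 0.11/(0.102×16.5) = 0.06536 K/W
R_outer film = 1/(h_o·A) = 1/(20.5×16.5) = 0.002956 K/W
R_total = 0.07174 K/W
Q = ΔT / R_total = 453 / 0.07174

Q ≈ 6310 W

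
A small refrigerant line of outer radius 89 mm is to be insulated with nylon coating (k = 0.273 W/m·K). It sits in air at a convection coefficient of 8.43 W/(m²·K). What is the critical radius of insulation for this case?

For a cylinder r_cr = k/h = 0.273/8.43
r_cr = 32.4 mm; since the bare radius (89 mm) is above r_cr, any added insulation will reduce heat loss.

r_cr ≈ 32.4 mm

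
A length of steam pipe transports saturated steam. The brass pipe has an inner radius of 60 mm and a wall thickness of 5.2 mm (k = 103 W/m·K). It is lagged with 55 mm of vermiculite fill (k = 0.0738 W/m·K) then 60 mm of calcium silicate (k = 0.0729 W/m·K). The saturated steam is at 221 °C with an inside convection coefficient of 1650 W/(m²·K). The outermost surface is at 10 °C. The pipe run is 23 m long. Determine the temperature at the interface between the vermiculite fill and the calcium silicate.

T ≈ 94.6 °C

Radial resistances (cylindrical: R_cond = ln(r_o/r_i)/(2πkL), R_conv = 1/(h·2πrL)):
R_inner film = 1/(h_i·2πr₁L) = 1/(1650×2π×0.06×23) = 6.99×10^-5 K/W
R_brass pipe wall = ln(65.2/60)/(2π×103×23) = 5.584×10^-6 K/W
R_vermiculite fill = ln(120.2/65.2)/(2π×0.0738×23) = 0.05736 K/W
R_calcium silicate = ln(180.2/120.2)/(2π×0.0729×23) = 0.03843 K/W
R_total = 0.09587 K/W
Q = ΔT/R_total = 211/0.09587
Q = 2200 W
T_interface = T_inner − Q·ΣR(inner→interface) = 221 − 2200×0.05743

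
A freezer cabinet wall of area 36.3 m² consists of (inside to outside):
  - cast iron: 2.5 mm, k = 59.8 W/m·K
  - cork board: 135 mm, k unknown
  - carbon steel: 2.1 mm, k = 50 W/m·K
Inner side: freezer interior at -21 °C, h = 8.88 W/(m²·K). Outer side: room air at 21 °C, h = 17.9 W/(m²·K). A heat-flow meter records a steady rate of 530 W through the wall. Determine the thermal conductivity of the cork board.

Model the wall as resistances in series:
R_inner film = 1/(h_i·A) = 1/(8.88×36.3) = 0.003102 K/W
R_cast iron = L/(kA) = 0.0025/(59.8×36.3) = 1.152×10^-6 K/W
R_carbon steel = L/(kA) = 0.0021/(50×36.3) = 1.157×10^-6 K/W
R_outer film = 1/(h_o·A) = 1/(17.9×36.3) = 0.001539 K/W
Sum of known resistances R_other = 0.004644 K/W
Total R = ΔT/Q = 42/530 = 0.07925 K/W
R_cork board = R_total − R_other = 0.0746 K/W
k = L/(R·A) = 0.135/(0.0746×36.3)

k ≈ 0.0499 W/(m·K)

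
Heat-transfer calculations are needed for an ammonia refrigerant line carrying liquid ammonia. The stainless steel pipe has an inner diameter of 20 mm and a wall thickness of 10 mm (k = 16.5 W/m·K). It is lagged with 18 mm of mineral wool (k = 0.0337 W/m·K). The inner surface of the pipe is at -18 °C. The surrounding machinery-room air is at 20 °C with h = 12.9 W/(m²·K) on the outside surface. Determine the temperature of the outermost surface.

Per-layer cylindrical resistances, series-summed:
R_stainless steel pipe wall = ln(20/10)/(2π×16.5×1) = 0.006686 K/W
R_mineral wool = ln(38/20)/(2π×0.0337×1) = 3.031 K/W
R_outer film = 1/(h_o·2πr_oL) = 1/(12.9×2π×0.038×1) = 0.3247 K/W
R_total = 3.363 K/W
Q = ΔT/R_total = 38/3.363
Q = 11.3 W/m
T_interface = T_inner + Q·ΣR(inner→interface) = -18 + 11.3×3.038

T ≈ 16.3 °C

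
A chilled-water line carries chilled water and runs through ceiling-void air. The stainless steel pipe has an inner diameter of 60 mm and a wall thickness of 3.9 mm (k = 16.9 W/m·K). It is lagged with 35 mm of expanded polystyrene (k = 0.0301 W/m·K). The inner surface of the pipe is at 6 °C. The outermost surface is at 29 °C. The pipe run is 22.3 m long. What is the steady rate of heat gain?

Treating each annulus and film as a series resistance:
R_stainless steel pipe wall = ln(33.9/30)/(2π×16.9×22.3) = 5.161×10^-5 K/W
R_expanded polystyrene = ln(68.9/33.9)/(2π×0.0301×22.3) = 0.1682 K/W
R_total = 0.1682 K/W
Q = ΔT/R_total = 23/0.1682

Q ≈ 137 W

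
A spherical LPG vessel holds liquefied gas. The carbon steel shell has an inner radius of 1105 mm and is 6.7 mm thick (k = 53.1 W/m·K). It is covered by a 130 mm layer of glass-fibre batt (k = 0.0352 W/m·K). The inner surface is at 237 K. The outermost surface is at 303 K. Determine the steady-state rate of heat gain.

Radial (spherical) resistances in series:
R_carbon steel shell = (1/1.105 − 1/1.1117)/(4π×53.1) = 8.174×10^-6 K/W
R_glass-fibre batt = (1/1.1117 − 1/1.2417)/(4π×0.0352) = 0.2129 K/W
R_total = 0.2129 K/W
Q = ΔT/R_total = 66/0.2129

Q ≈ 310 W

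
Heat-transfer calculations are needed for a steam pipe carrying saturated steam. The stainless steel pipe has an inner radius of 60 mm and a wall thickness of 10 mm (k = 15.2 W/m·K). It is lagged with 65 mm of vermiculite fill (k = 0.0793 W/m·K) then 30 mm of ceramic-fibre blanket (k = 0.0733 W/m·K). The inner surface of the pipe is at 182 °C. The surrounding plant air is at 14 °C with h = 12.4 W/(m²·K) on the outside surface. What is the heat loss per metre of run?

q′ ≈ 91.6 W/m

Per-layer cylindrical resistances, series-summed:
R_stainless steel pipe wall = ln(70/60)/(2π×15.2×1) = 0.001614 K/W
R_vermiculite fill = ln(135/70)/(2π×0.0793×1) = 1.318 K/W
R_ceramic-fibre blanket = ln(165/135)/(2π×0.0733×1) = 0.4357 K/W
R_outer film = 1/(h_o·2πr_oL) = 1/(12.4×2π×0.165×1) = 0.07779 K/W
R_total = 1.833 K/W
Q = ΔT/R_total = 168/1.833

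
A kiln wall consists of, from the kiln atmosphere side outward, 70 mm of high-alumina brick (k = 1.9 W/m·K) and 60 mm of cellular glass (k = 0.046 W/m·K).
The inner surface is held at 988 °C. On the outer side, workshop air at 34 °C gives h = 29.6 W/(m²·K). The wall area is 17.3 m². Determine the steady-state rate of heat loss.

Q ≈ 12000 W

Treating each layer as a thermal resistance in series:
R_high-alumina brick = L/(kA) = 0.07/(1.9×17.3) = 0.00213 K/W
R_cellular glass = L/(kA) = 0.06/(0.046×17.3) = 0.0754 K/W
R_outer film = 1/(h_o·A) = 1/(29.6×17.3) = 0.001953 K/W
R_total = 0.07948 K/W
Q = ΔT / R_total = 954 / 0.07948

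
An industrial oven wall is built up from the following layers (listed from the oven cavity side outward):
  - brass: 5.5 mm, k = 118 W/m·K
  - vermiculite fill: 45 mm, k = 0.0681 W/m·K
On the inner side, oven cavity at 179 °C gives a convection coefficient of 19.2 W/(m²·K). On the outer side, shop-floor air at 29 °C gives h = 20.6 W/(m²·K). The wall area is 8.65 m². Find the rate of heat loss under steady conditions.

Using the resistance-network approach (series):
R_inner film = 1/(h_i·A) = 1/(19.2×8.65) = 0.006021 K/W
R_brass = L/(kA) = 0.0055/(118×8.65) = 5.388×10^-6 K/W
R_vermiculite fill = L/(kA) = 0.045/(0.0681×8.65) = 0.07639 K/W
R_outer film = 1/(h_o·A) = 1/(20.6×8.65) = 0.005612 K/W
R_total = 0.08803 K/W
Q = ΔT / R_total = 150 / 0.08803

Q ≈ 1700 W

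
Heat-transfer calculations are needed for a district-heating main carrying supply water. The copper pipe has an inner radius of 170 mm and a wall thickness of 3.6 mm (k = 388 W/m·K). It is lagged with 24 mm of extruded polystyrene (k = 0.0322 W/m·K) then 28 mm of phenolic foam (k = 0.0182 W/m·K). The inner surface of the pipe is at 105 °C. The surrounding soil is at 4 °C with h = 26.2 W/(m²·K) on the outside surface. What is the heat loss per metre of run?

For a radial system each layer contributes R = ln(r_out/r_in)/(2πkL); films add R = 1/(hA).
R_copper pipe wall = ln(173.6/170)/(2π×388×1) = 8.596×10^-6 K/W
R_extruded polystyrene = ln(197.6/173.6)/(2π×0.0322×1) = 0.64 K/W
R_phenolic foam = ln(225.6/197.6)/(2π×0.0182×1) = 1.159 K/W
R_outer film = 1/(h_o·2πr_oL) = 1/(26.2×2π×0.2256×1) = 0.02693 K/W
R_total = 1.826 K/W
Q = ΔT/R_total = 101/1.826

q′ ≈ 55.3 W/m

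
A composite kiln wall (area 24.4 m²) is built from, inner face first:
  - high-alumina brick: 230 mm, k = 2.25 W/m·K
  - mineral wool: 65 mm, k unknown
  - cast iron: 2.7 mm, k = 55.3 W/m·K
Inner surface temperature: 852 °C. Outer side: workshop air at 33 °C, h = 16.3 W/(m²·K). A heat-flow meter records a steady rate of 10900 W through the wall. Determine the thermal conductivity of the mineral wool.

Thermal resistances in series:
R_high-alumina brick = L/(kA) = 0.23/(2.25×24.4) = 0.004189 K/W
R_cast iron = L/(kA) = 0.0027/(55.3×24.4) = 2.001×10^-6 K/W
R_outer film = 1/(h_o·A) = 1/(16.3×24.4) = 0.002514 K/W
Sum of known resistances R_other = 0.006706 K/W
Total R = ΔT/Q = 819/10900 = 0.07514 K/W
R_mineral wool = R_total − R_other = 0.06843 K/W
k = L/(R·A) = 0.065/(0.06843×24.4)

k ≈ 0.0389 W/(m·K)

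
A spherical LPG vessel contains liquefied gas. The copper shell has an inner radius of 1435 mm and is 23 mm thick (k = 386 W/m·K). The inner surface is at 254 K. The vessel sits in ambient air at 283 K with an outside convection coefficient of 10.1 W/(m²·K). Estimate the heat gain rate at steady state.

Q ≈ 7820 W

For a spherical shell R = (1/r₁ − 1/r₂)/(4πk); film R = 1/(h·4πr²). In series:
R_copper shell = (1/1.435 − 1/1.458)/(4π×386) = 2.266×10^-6 K/W
R_outer film = 1/(h·4πr_o²) = 1/(10.1×4π×1.458²) = 0.003706 K/W
R_total = 0.003709 K/W
Q = ΔT/R_total = 29/0.003709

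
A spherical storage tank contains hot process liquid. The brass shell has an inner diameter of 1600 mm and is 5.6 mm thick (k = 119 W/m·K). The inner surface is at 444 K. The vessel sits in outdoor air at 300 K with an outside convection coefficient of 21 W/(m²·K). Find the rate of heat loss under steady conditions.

Q ≈ 24600 W

Spherical conduction: R = (1/r_in − 1/r_out)/(4πk) per layer; series-sum.
R_brass shell = (1/0.8 − 1/0.8056)/(4π×119) = 5.811×10^-6 K/W
R_outer film = 1/(h·4πr_o²) = 1/(21×4π×0.8056²) = 0.005839 K/W
R_total = 0.005845 K/W
Q = ΔT/R_total = 144/0.005845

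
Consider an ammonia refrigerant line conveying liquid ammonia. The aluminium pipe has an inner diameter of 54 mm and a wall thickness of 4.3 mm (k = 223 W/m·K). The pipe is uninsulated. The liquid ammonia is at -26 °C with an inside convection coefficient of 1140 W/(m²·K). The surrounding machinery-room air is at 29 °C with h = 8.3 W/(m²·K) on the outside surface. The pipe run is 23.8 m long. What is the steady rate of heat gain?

Q ≈ 2120 W

Cylindrical conduction, so R = ln(r₂/r₁)/(2πkL) per layer, in series:
R_inner film = 1/(h_i·2πr₁L) = 1/(1140×2π×0.027×23.8) = 2.173×10^-4 K/W
R_aluminium pipe wall = ln(31.3/27)/(2π×223×23.8) = 4.432×10^-6 K/W
R_outer film = 1/(h_o·2πr_oL) = 1/(8.3×2π×0.0313×23.8) = 0.02574 K/W
R_total = 0.02596 K/W
Q = ΔT/R_total = 55/0.02596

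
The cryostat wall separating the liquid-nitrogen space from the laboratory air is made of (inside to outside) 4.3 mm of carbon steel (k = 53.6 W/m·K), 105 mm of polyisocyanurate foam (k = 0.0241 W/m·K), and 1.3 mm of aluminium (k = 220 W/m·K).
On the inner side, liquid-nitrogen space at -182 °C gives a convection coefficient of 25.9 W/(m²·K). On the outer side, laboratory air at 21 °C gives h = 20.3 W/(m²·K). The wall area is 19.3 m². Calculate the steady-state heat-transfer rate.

Using the resistance-network approach (series):
R_inner film = 1/(h_i·A) = 1/(25.9×19.3) = 0.002001 K/W
R_carbon steel = L/(kA) = 0.0043/(53.6×19.3) = 4.157×10^-6 K/W
R_polyisocyanurate foam = L/(kA) = 0.105/(0.0241×19.3) = 0.2257 K/W
R_aluminium = L/(kA) = 0.0013/(220×19.3) = 3.062×10^-7 K/W
R_outer film = 1/(h_o·A) = 1/(20.3×19.3) = 0.002552 K/W
R_total = 0.2303 K/W
Q = ΔT / R_total = 203 / 0.2303

Q ≈ 881 W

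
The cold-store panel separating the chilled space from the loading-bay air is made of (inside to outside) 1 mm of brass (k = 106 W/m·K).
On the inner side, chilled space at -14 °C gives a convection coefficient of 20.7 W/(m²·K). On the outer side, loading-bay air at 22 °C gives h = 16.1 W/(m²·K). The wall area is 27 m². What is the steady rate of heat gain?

Thermal resistances in series:
R_inner film = 1/(h_i·A) = 1/(20.7×27) = 0.001789 K/W
R_brass = L/(kA) = 0.001/(106×27) = 3.494×10^-7 K/W
R_outer film = 1/(h_o·A) = 1/(16.1×27) = 0.0023 K/W
R_total = 0.00409 K/W
Q = ΔT / R_total = 36 / 0.00409

Q ≈ 8800 W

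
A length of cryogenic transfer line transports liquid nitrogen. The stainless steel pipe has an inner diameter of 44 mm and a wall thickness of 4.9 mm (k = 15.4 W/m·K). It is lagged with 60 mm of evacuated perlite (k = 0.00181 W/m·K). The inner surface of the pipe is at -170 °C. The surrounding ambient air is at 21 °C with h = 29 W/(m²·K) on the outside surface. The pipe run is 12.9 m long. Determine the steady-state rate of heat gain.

Q ≈ 23.9 W

For a radial system each layer contributes R = ln(r_out/r_in)/(2πkL); films add R = 1/(hA).
R_stainless steel pipe wall = ln(26.9/22)/(2π×15.4×12.9) = 1.611×10^-4 K/W
R_evacuated perlite = ln(86.9/26.9)/(2π×0.00181×12.9) = 7.993 K/W
R_outer film = 1/(h_o·2πr_oL) = 1/(29×2π×0.0869×12.9) = 0.004896 K/W
R_total = 7.998 K/W
Q = ΔT/R_total = 191/7.998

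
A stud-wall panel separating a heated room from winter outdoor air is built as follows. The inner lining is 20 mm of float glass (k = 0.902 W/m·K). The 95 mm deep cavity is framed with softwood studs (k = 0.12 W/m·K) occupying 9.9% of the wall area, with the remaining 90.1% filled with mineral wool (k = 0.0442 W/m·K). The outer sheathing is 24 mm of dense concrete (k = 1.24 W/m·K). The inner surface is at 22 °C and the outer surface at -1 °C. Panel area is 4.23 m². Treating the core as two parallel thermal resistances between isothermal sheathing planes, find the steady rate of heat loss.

Sheathing layers in series; stud and cavity paths in parallel between them.
R_inner = 0.02/(0.902×4.23) = 0.005242 K/W
R_stud  = 0.095/(0.12×0.099×4.23) = 1.89 K/W
R_cav   = 0.095/(0.0442×0.901×4.23) = 0.5639 K/W
1/R_core = 1/R_stud + 1/R_cav → R_core = 0.4344 K/W
R_outer = 0.024/(1.24×4.23) = 0.004576 K/W
R_total = 0.4442 K/W
Q = ΔT/R_total = 23/0.4442

Q ≈ 51.8 W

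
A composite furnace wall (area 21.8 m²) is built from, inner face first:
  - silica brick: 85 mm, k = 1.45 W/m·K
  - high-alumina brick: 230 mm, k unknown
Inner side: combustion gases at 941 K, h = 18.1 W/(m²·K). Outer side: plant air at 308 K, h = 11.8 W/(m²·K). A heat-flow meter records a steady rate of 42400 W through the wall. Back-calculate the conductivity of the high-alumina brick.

Model the wall as resistances in series:
R_inner film = 1/(h_i·A) = 1/(18.1×21.8) = 0.002534 K/W
R_silica brick = L/(kA) = 0.085/(1.45×21.8) = 0.002689 K/W
R_outer film = 1/(h_o·A) = 1/(11.8×21.8) = 0.003887 K/W
Sum of known resistances R_other = 0.009111 K/W
Total R = ΔT/Q = 633/42400 = 0.01493 K/W
R_high-alumina brick = R_total − R_other = 0.005818 K/W
k = L/(R·A) = 0.23/(0.005818×21.8)

k ≈ 1.81 W/(m·K)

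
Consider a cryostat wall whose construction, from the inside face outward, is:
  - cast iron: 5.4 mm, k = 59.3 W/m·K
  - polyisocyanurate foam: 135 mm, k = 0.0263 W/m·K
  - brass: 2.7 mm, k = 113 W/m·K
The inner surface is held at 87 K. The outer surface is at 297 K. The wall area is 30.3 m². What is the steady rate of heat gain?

Series thermal resistances:
R_cast iron = L/(kA) = 0.0054/(59.3×30.3) = 3.005×10^-6 K/W
R_polyisocyanurate foam = L/(kA) = 0.135/(0.0263×30.3) = 0.1694 K/W
R_brass = L/(kA) = 0.0027/(113×30.3) = 7.886×10^-7 K/W
R_total = 0.1694 K/W
Q = ΔT / R_total = 210 / 0.1694

Q ≈ 1240 W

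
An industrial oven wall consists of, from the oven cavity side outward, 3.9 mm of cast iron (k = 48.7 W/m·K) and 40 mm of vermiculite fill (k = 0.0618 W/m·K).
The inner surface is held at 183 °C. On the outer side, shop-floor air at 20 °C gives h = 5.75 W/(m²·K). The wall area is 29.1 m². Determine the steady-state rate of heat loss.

Q ≈ 5780 W

Model the wall as resistances in series:
R_cast iron = L/(kA) = 0.0039/(48.7×29.1) = 2.752×10^-6 K/W
R_vermiculite fill = L/(kA) = 0.04/(0.0618×29.1) = 0.02224 K/W
R_outer film = 1/(h_o·A) = 1/(5.75×29.1) = 0.005976 K/W
R_total = 0.02822 K/W
Q = ΔT / R_total = 163 / 0.02822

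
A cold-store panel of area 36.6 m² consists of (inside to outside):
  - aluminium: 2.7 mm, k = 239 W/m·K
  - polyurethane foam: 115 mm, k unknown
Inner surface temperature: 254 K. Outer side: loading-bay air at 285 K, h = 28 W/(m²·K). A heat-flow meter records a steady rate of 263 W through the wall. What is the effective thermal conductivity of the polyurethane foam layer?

Model the wall as resistances in series:
R_aluminium = L/(kA) = 0.0027/(239×36.6) = 3.087×10^-7 K/W
R_outer film = 1/(h_o·A) = 1/(28×36.6) = 9.758×10^-4 K/W
Sum of known resistances R_other = 9.761×10^-4 K/W
Total R = ΔT/Q = 31/263 = 0.1179 K/W
R_polyurethane foam = R_total − R_other = 0.1169 K/W
k = L/(R·A) = 0.115/(0.1169×36.6)

k ≈ 0.0269 W/(m·K)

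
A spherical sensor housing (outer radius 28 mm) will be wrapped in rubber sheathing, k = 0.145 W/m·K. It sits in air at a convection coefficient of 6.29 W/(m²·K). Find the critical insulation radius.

r_cr ≈ 46.1 mm

For a sphere r_cr = 2k/h = 2×0.145/6.29
r_cr = 46.1 mm; since the bare radius (28 mm) is below r_cr, adding a thin layer of insulation will *increase* heat loss.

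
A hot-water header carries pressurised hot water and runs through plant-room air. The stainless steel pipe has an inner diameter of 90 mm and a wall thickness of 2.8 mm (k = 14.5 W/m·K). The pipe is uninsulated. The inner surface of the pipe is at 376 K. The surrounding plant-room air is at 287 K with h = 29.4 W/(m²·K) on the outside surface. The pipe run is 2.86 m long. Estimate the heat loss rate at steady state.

Cylindrical conduction, so R = ln(r₂/r₁)/(2πkL) per layer, in series:
R_stainless steel pipe wall = ln(47.8/45)/(2π×14.5×2.86) = 2.317×10^-4 K/W
R_outer film = 1/(h_o·2πr_oL) = 1/(29.4×2π×0.0478×2.86) = 0.0396 K/W
R_total = 0.03983 K/W
Q = ΔT/R_total = 89/0.03983

Q ≈ 2230 W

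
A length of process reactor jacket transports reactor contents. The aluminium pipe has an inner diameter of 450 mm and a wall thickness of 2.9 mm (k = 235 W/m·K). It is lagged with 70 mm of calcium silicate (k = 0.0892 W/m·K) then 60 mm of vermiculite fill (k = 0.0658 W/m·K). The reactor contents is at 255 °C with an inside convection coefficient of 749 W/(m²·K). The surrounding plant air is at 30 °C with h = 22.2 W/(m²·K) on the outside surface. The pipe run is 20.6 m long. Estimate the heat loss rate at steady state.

Q ≈ 4920 W

Radial resistances (cylindrical: R_cond = ln(r_o/r_i)/(2πkL), R_conv = 1/(h·2πrL)):
R_inner film = 1/(h_i·2πr₁L) = 1/(749×2π×0.225×20.6) = 4.584×10^-5 K/W
R_aluminium pipe wall = ln(227.9/225)/(2π×235×20.6) = 4.21×10^-7 K/W
R_calcium silicate = ln(297.9/227.9)/(2π×0.0892×20.6) = 0.0232 K/W
R_vermiculite fill = ln(357.9/297.9)/(2π×0.0658×20.6) = 0.02155 K/W
R_outer film = 1/(h_o·2πr_oL) = 1/(22.2×2π×0.3579×20.6) = 9.724×10^-4 K/W
R_total = 0.04576 K/W
Q = ΔT/R_total = 225/0.04576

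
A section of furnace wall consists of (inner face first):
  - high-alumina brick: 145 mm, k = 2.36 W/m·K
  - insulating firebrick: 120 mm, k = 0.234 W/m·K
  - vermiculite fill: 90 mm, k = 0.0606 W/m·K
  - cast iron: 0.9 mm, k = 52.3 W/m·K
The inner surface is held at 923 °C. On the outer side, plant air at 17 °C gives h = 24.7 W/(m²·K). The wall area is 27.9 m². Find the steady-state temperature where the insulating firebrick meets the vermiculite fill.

Series thermal resistances:
R_high-alumina brick = L/(kA) = 0.145/(2.36×27.9) = 0.002202 K/W
R_insulating firebrick = L/(kA) = 0.12/(0.234×27.9) = 0.01838 K/W
R_vermiculite fill = L/(kA) = 0.09/(0.0606×27.9) = 0.05323 K/W
R_cast iron = L/(kA) = 0.0009/(52.3×27.9) = 6.168×10^-7 K/W
R_outer film = 1/(h_o·A) = 1/(24.7×27.9) = 0.001451 K/W
R_total = 0.07527 K/W;  Q = ΔT/R_total = 906/0.07527 = 12040 W
T_interface = T_inner − Q·ΣR(inner→interface) = 923 − 12000×0.02058

T ≈ 675 °C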